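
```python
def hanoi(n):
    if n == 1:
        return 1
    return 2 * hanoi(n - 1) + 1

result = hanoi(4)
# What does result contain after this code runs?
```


hanoi(4)
= 2 * hanoi(3) + 1
= 2 * (2 * hanoi(2) + 1) + 1
= 2 * (2 * (2 * hanoi(1) + 1) + 1) + 1
Now compute bottom-up:
hanoi(1) = 1
hanoi(2) = 2 * 1 + 1 = 3
hanoi(3) = 2 * 3 + 1 = 7
hanoi(4) = 2 * 7 + 1 = 15
= 15


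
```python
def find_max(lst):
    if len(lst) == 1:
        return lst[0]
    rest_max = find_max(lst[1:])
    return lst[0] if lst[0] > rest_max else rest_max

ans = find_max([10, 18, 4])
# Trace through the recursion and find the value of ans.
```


find_max([10, 18, 4])
= compare 10 with find_max([18, 4])
= compare 18 with find_max([4])
Base: find_max([4]) = 4
compare 18 with 4: max = 18
compare 10 with 18: max = 18
= 18


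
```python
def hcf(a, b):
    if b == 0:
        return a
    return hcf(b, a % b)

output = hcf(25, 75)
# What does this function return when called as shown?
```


hcf(25, 75)
= hcf(75, 25 % 75) = hcf(75, 25)
= hcf(25, 75 % 25) = hcf(25, 0)
b == 0, return a = 25


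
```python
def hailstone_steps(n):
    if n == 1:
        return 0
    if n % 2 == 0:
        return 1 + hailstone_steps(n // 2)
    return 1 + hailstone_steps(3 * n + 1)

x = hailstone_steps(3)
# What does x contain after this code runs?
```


hailstone_steps(3)
3 is odd -> 3*3+1 = 10 -> hailstone_steps(10)
10 is even -> hailstone_steps(5)
5 is odd -> 3*5+1 = 16 -> hailstone_steps(16)
16 is even -> hailstone_steps(8)
8 is even -> hailstone_steps(4)
4 is even -> hailstone_steps(2)
2 is even -> hailstone_steps(1)
Reached 1 after 7 steps
= 7


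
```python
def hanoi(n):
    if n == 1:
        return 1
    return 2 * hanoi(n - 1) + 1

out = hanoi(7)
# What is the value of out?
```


hanoi(7)
= 2 * hanoi(6) + 1
= 2 * (2 * hanoi(5) + 1) + 1
= 2 * (2 * (2 * hanoi(4) + 1) + 1) + 1
= 2 * (2 * (2 * (2 * hanoi(3) + 1) + 1) + 1) + 1
= 2 * (2 * (2 * (2 * (2 * hanoi(2) + 1) + 1) + 1) + 1) + 1
= 2 * (2 * (2 * (2 * (2 * (2 * hanoi(1) + 1) + 1) + 1) + 1) + 1) + 1
Now compute bottom-up:
hanoi(1) = 1
hanoi(2) = 2 * 1 + 1 = 3
hanoi(3) = 2 * 3 + 1 = 7
hanoi(4) = 2 * 7 + 1 = 15
hanoi(5) = 2 * 15 + 1 = 31
hanoi(6) = 2 * 31 + 1 = 63
hanoi(7) = 2 * 63 + 1 = 127
= 127


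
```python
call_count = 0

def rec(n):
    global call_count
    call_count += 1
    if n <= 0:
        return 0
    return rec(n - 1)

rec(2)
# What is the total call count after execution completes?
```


rec(2) calls rec(1) calls ... calls rec(0)
Total calls: 2 + 1 (for base case) = 3


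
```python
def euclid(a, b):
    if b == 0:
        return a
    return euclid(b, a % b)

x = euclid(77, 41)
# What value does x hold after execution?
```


euclid(77, 41)
= euclid(41, 77 % 41) = euclid(41, 36)
= euclid(36, 41 % 36) = euclid(36, 5)
= euclid(5, 36 % 5) = euclid(5, 1)
= euclid(1, 5 % 1) = euclid(1, 0)
b == 0, return a = 1


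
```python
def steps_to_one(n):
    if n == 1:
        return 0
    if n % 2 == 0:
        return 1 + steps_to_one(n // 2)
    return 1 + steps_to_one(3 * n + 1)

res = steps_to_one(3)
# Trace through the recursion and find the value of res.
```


steps_to_one(3)
3 is odd -> 3*3+1 = 10 -> steps_to_one(10)
10 is even -> steps_to_one(5)
5 is odd -> 3*5+1 = 16 -> steps_to_one(16)
16 is even -> steps_to_one(8)
8 is even -> steps_to_one(4)
4 is even -> steps_to_one(2)
2 is even -> steps_to_one(1)
Reached 1 after 7 steps
= 7


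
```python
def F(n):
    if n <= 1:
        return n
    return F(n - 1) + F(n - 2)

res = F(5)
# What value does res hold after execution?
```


F(5)
= F(4) + F(3)
= (F(3) + F(2)) + F(3)
Computing bottom-up: F(0)=0, F(1)=1, F(2)=1, F(3)=2, F(4)=3, F(5)=5
= 5


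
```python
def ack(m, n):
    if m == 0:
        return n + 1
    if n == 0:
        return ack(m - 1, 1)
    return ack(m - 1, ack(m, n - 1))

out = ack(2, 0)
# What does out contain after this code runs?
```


ack(2, 0)
n == 0: return ack(1, 1)
= ack(1, 1) = 3
= 3


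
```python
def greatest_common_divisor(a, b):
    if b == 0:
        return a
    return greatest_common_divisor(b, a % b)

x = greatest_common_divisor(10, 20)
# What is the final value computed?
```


greatest_common_divisor(10, 20)
= greatest_common_divisor(20, 10 % 20) = greatest_common_divisor(20, 10)
= greatest_common_divisor(10, 20 % 10) = greatest_common_divisor(10, 0)
b == 0, return a = 10


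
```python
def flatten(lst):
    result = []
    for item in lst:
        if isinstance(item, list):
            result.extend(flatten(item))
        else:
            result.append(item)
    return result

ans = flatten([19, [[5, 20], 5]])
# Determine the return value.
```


flatten([19, [[5, 20], 5]])
Processing each element:
  19 is not a list -> append 19
  [[5, 20], 5] is a list -> flatten recursively -> [5, 20, 5]
= [19, 5, 20, 5]


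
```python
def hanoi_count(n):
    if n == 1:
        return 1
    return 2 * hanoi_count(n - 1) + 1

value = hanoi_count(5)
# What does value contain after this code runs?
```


hanoi_count(5)
= 2 * hanoi_count(4) + 1
= 2 * (2 * hanoi_count(3) + 1) + 1
= 2 * (2 * (2 * hanoi_count(2) + 1) + 1) + 1
= 2 * (2 * (2 * (2 * hanoi_count(1) + 1) + 1) + 1) + 1
Now compute bottom-up:
hanoi_count(1) = 1
hanoi_count(2) = 2 * 1 + 1 = 3
hanoi_count(3) = 2 * 3 + 1 = 7
hanoi_count(4) = 2 * 7 + 1 = 15
hanoi_count(5) = 2 * 15 + 1 = 31
= 31


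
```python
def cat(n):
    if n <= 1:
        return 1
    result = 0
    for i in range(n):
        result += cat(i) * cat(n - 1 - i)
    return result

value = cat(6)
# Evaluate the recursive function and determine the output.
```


cat(6)
= sum of cat(i) * cat(6-1-i) for i in 0..5
First compute sub-values bottom-up:
  cat(0) = 1, cat(1) = 1
  cat(2) = 1*1 + 1*1 = 2
  cat(3) = 1*2 + 1*1 + 2*1 = 5
  cat(4) = 1*5 + 1*2 + 2*1 + 5*1 = 14
  cat(5) = 1*14 + 1*5 + 2*2 + 5*1 + 14*1 = 42
Now cat(6):
  cat(0)*cat(5) = 1*42 = 42
  cat(1)*cat(4) = 1*14 = 14
  cat(2)*cat(3) = 2*5 = 10
  cat(3)*cat(2) = 5*2 = 10
  cat(4)*cat(1) = 14*1 = 14
  cat(5)*cat(0) = 42*1 = 42
= 42 + 14 + 10 + 10 + 14 + 42
= 132


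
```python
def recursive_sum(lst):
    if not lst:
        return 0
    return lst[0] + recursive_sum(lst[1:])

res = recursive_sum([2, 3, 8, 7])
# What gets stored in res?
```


recursive_sum([2, 3, 8, 7])
= 2 + recursive_sum([3, 8, 7])
= 2 + 3 + recursive_sum([8, 7])
= 2 + 3 + 8 + recursive_sum([7])
= 2 + 3 + 8 + 7 + recursive_sum([])
= 2 + 3 + 8 + 7 + 0
= 20


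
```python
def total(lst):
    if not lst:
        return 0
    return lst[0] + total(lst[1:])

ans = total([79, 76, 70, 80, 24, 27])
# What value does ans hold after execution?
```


total([79, 76, 70, 80, 24, 27])
= 79 + total([76, 70, 80, 24, 27])
= 79 + 76 + total([70, 80, 24, 27])
= 79 + 76 + 70 + total([80, 24, 27])
= 79 + 76 + 70 + 80 + total([24, 27])
= 79 + 76 + 70 + 80 + 24 + total([27])
= 79 + 76 + 70 + 80 + 24 + 27 + total([])
= 79 + 76 + 70 + 80 + 24 + 27 + 0
= 356


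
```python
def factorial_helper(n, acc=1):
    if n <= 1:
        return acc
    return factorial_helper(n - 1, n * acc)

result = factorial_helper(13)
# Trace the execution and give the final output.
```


factorial_helper(13, 1)
= factorial_helper(12, 13 * 1) = factorial_helper(12, 13)
= factorial_helper(11, 12 * 13) = factorial_helper(11, 156)
= factorial_helper(10, 11 * 156) = factorial_helper(10, 1716)
= factorial_helper(9, 10 * 1716) = factorial_helper(9, 17160)
= factorial_helper(8, 9 * 17160) = factorial_helper(8, 154440)
= factorial_helper(7, 8 * 154440) = factorial_helper(7, 1235520)
= factorial_helper(6, 7 * 1235520) = factorial_helper(6, 8648640)
= factorial_helper(5, 6 * 8648640) = factorial_helper(5, 51891840)
= factorial_helper(4, 5 * 51891840) = factorial_helper(4, 259459200)
= factorial_helper(3, 4 * 259459200) = factorial_helper(3, 1037836800)
= factorial_helper(2, 3 * 1037836800) = factorial_helper(2, 3113510400)
= factorial_helper(1, 2 * 3113510400) = factorial_helper(1, 6227020800)
n <= 1, return acc = 6227020800


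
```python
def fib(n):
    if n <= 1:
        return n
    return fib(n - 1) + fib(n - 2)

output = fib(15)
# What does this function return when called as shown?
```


fib(15)
= fib(14) + fib(13)
= (fib(13) + fib(12)) + fib(13)
Computing bottom-up: fib(0)=0, fib(1)=1, fib(2)=1, fib(3)=2, fib(4)=3, fib(5)=5, fib(6)=8, fib(7)=13, fib(8)=21, fib(9)=34, fib(10)=55, fib(11)=89, fib(12)=144, fib(13)=233, fib(14)=377, fib(15)=610
= 610


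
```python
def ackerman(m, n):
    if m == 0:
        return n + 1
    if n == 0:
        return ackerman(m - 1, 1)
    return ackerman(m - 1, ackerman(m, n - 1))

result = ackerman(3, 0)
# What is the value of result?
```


ackerman(3, 0)
n == 0: return ackerman(2, 1)
= ackerman(2, 1) = 5
= 5


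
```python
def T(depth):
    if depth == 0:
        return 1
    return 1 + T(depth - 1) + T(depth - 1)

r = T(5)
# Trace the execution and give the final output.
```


T(5)
= 1 + T(4) + T(4)
= 1 + 2 * T(4)
T(k) = 2^(k+1) - 1
T(0) = 1
T(1) = 3
T(2) = 7
T(3) = 15
T(4) = 31
T(5) = 2^6 - 1 = 63


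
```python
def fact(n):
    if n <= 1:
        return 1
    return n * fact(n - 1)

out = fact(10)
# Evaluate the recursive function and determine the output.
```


fact(10)
= 10 * fact(9)
= 10 * 9 * fact(8)
= 10 * 9 * 8 * fact(7)
= 10 * 9 * 8 * 7 * fact(6)
= 10 * 9 * 8 * 7 * 6 * fact(5)
= 10 * 9 * 8 * 7 * 6 * 5 * fact(4)
= 10 * 9 * 8 * 7 * 6 * 5 * 4 * fact(3)
= 10 * 9 * 8 * 7 * 6 * 5 * 4 * 3 * fact(2)
= 10 * 9 * 8 * 7 * 6 * 5 * 4 * 3 * 2 * fact(1)
= 10 * 9 * 8 * 7 * 6 * 5 * 4 * 3 * 2 * 1
= 3628800


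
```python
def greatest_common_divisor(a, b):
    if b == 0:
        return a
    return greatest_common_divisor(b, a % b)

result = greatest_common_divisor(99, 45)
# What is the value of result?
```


greatest_common_divisor(99, 45)
= greatest_common_divisor(45, 99 % 45) = greatest_common_divisor(45, 9)
= greatest_common_divisor(9, 45 % 9) = greatest_common_divisor(9, 0)
b == 0, return a = 9


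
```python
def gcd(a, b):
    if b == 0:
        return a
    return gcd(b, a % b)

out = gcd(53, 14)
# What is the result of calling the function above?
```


gcd(53, 14)
= gcd(14, 53 % 14) = gcd(14, 11)
= gcd(11, 14 % 11) = gcd(11, 3)
= gcd(3, 11 % 3) = gcd(3, 2)
= gcd(2, 3 % 2) = gcd(2, 1)
= gcd(1, 2 % 1) = gcd(1, 0)
b == 0, return a = 1


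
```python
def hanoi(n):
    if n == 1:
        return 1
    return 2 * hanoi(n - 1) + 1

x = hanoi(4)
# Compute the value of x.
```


hanoi(4)
= 2 * hanoi(3) + 1
= 2 * (2 * hanoi(2) + 1) + 1
= 2 * (2 * (2 * hanoi(1) + 1) + 1) + 1
Now compute bottom-up:
hanoi(1) = 1
hanoi(2) = 2 * 1 + 1 = 3
hanoi(3) = 2 * 3 + 1 = 7
hanoi(4) = 2 * 7 + 1 = 15
= 15


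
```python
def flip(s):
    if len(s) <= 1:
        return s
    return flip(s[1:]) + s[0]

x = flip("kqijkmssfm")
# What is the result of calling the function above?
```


flip("kqijkmssfm")
= flip("qijkmssfm") + "k"
= flip("ijkmssfm") + "q" + "k"
= flip("jkmssfm") + "i" + "q" + "k"
= flip("kmssfm") + "j" + "i" + "q" + "k"
= flip("mssfm") + "k" + "j" + "i" + "q" + "k"
= flip("ssfm") + "m" + "k" + "j" + "i" + "q" + "k"
= flip("sfm") + "s" + "m" + "k" + "j" + "i" + "q" + "k"
= flip("fm") + "s" + "s" + "m" + "k" + "j" + "i" + "q" + "k"
= flip("m") + "f" + "s" + "s" + "m" + "k" + "j" + "i" + "q" + "k"
= "m" + "f" + "s" + "s" + "m" + "k" + "j" + "i" + "q" + "k"
= "mfssmkjiqk"


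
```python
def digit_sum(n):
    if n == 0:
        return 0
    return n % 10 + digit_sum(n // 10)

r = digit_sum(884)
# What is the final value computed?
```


digit_sum(884)
= 4 + digit_sum(88)
= 4 + 8 + digit_sum(8)
= 4 + 8 + 8 + digit_sum(0)
= 4 + 8 + 8 + 0
= 20


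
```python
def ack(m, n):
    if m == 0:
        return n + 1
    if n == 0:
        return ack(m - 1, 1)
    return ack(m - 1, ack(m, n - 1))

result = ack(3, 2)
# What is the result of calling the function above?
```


ack(3, 2)
= ack(2, ack(3, 1))
First compute ack(3, 1) = 13
= ack(2, 13)
= 29


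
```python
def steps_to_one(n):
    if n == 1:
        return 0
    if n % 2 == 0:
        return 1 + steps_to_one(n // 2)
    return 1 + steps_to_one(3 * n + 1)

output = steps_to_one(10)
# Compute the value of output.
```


steps_to_one(10)
10 is even -> steps_to_one(5)
5 is odd -> 3*5+1 = 16 -> steps_to_one(16)
16 is even -> steps_to_one(8)
8 is even -> steps_to_one(4)
4 is even -> steps_to_one(2)
2 is even -> steps_to_one(1)
Reached 1 after 6 steps
= 6


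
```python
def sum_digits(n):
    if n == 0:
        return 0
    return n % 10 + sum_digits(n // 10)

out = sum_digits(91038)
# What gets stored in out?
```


sum_digits(91038)
= 8 + sum_digits(9103)
= 8 + 3 + sum_digits(910)
= 8 + 3 + 0 + sum_digits(91)
= 8 + 3 + 0 + 1 + sum_digits(9)
= 8 + 3 + 0 + 1 + 9 + sum_digits(0)
= 8 + 3 + 0 + 1 + 9 + 0
= 21


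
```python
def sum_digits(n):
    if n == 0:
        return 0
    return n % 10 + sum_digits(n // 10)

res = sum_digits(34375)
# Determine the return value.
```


sum_digits(34375)
= 5 + sum_digits(3437)
= 5 + 7 + sum_digits(343)
= 5 + 7 + 3 + sum_digits(34)
= 5 + 7 + 3 + 4 + sum_digits(3)
= 5 + 7 + 3 + 4 + 3 + sum_digits(0)
= 5 + 7 + 3 + 4 + 3 + 0
= 22


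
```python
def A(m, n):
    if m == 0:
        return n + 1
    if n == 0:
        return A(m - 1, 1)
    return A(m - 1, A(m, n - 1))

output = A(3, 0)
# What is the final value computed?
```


A(3, 0)
n == 0: return A(2, 1)
= A(2, 1) = 5
= 5


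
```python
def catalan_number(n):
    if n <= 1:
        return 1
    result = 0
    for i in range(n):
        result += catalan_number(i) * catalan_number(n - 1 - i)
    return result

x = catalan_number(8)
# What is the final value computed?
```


catalan_number(8)
= sum of catalan_number(i) * catalan_number(8-1-i) for i in 0..7
First compute sub-values bottom-up:
  catalan_number(0) = 1, catalan_number(1) = 1
  catalan_number(2) = 1*1 + 1*1 = 2
  catalan_number(3) = 1*2 + 1*1 + 2*1 = 5
  catalan_number(4) = 1*5 + 1*2 + 2*1 + 5*1 = 14
  catalan_number(5) = 1*14 + 1*5 + 2*2 + 5*1 + 14*1 = 42
  catalan_number(6) = 1*42 + 1*14 + 2*5 + 5*2 + 14*1 + 42*1 = 132
  catalan_number(7) = 1*132 + 1*42 + 2*14 + 5*5 + 14*2 + 42*1 + 132*1 = 429
Now catalan_number(8):
  catalan_number(0)*catalan_number(7) = 1*429 = 429
  catalan_number(1)*catalan_number(6) = 1*132 = 132
  catalan_number(2)*catalan_number(5) = 2*42 = 84
  catalan_number(3)*catalan_number(4) = 5*14 = 70
  catalan_number(4)*catalan_number(3) = 14*5 = 70
  catalan_number(5)*catalan_number(2) = 42*2 = 84
  catalan_number(6)*catalan_number(1) = 132*1 = 132
  catalan_number(7)*catalan_number(0) = 429*1 = 429
= 429 + 132 + 84 + 70 + 70 + 84 + 132 + 429
= 1430


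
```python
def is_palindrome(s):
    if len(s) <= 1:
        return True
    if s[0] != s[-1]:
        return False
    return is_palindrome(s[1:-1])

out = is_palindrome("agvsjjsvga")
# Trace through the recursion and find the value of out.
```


is_palindrome("agvsjjsvga")
"agvsjjsvga": s[0]='a' == s[-1]='a' -> is_palindrome("gvsjjsvg")
"gvsjjsvg": s[0]='g' == s[-1]='g' -> is_palindrome("vsjjsv")
"vsjjsv": s[0]='v' == s[-1]='v' -> is_palindrome("sjjs")
"sjjs": s[0]='s' == s[-1]='s' -> is_palindrome("jj")
"jj": s[0]='j' == s[-1]='j' -> is_palindrome("")
"": len <= 1 -> True
= True


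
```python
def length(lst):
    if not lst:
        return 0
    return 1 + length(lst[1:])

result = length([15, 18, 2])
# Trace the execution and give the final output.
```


length([15, 18, 2])
= 1 + length([18, 2])
= 1 + 1 + length([2])
= 1 + 1 + 1 + length([])
= 1 + 1 + 1 + 0
= 3


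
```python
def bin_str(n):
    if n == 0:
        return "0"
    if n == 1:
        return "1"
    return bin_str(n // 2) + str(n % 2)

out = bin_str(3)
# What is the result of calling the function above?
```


bin_str(3)
= bin_str(1) + "1"
= "1" + "1"
= "11"


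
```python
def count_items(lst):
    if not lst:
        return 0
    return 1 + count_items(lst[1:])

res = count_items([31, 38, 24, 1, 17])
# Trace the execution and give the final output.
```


count_items([31, 38, 24, 1, 17])
= 1 + count_items([38, 24, 1, 17])
= 1 + 1 + count_items([24, 1, 17])
= 1 + 1 + 1 + count_items([1, 17])
= 1 + 1 + 1 + 1 + count_items([17])
= 1 + 1 + 1 + 1 + 1 + count_items([])
= 1 + 1 + 1 + 1 + 1 + 0
= 5


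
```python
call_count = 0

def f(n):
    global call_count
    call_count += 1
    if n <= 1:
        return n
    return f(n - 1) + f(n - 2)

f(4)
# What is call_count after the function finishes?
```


f(4) calls f(3) and f(2); each non-base call branches into two more.
Let C(k) = total number of calls made by f(k), including the call to f(k) itself.
Base cases: C(0) = 1, C(1) = 1
Recurrence: C(k) = 1 + C(k-1) + C(k-2)
  C(2) = 1 + C(1) + C(0) = 1 + 1 + 1 = 3
  C(3) = 1 + C(2) + C(1) = 1 + 3 + 1 = 5
  C(4) = 1 + C(3) + C(2) = 1 + 5 + 3 = 9
Total calls = C(4) = 9


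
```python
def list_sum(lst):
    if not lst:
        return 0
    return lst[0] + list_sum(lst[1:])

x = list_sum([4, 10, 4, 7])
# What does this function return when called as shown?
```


list_sum([4, 10, 4, 7])
= 4 + list_sum([10, 4, 7])
= 4 + 10 + list_sum([4, 7])
= 4 + 10 + 4 + list_sum([7])
= 4 + 10 + 4 + 7 + list_sum([])
= 4 + 10 + 4 + 7 + 0
= 25


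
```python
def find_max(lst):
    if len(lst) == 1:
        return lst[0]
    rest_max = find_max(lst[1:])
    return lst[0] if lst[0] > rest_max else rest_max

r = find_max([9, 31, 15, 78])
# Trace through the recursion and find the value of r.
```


find_max([9, 31, 15, 78])
= compare 9 with find_max([31, 15, 78])
= compare 31 with find_max([15, 78])
= compare 15 with find_max([78])
Base: find_max([78]) = 78
compare 15 with 78: max = 78
compare 31 with 78: max = 78
compare 9 with 78: max = 78
= 78


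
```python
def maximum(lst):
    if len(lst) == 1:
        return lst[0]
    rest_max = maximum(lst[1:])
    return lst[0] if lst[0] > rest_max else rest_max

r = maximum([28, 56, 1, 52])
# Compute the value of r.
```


maximum([28, 56, 1, 52])
= compare 28 with maximum([56, 1, 52])
= compare 56 with maximum([1, 52])
= compare 1 with maximum([52])
Base: maximum([52]) = 52
compare 1 with 52: max = 52
compare 56 with 52: max = 56
compare 28 with 56: max = 56
= 56


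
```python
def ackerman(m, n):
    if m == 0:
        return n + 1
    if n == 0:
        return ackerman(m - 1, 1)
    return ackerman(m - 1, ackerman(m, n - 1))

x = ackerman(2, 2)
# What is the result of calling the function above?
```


ackerman(2, 2)
= ackerman(1, ackerman(2, 1))
First compute ackerman(2, 1) = 5
= ackerman(1, 5)
= 7


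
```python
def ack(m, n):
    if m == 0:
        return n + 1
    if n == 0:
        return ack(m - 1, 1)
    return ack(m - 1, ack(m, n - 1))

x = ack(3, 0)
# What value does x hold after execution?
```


ack(3, 0)
n == 0: return ack(2, 1)
= ack(2, 1) = 5
= 5


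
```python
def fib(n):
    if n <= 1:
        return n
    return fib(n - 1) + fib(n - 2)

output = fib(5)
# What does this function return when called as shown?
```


fib(5)
= fib(4) + fib(3)
= (fib(3) + fib(2)) + fib(3)
Computing bottom-up: fib(0)=0, fib(1)=1, fib(2)=1, fib(3)=2, fib(4)=3, fib(5)=5
= 5


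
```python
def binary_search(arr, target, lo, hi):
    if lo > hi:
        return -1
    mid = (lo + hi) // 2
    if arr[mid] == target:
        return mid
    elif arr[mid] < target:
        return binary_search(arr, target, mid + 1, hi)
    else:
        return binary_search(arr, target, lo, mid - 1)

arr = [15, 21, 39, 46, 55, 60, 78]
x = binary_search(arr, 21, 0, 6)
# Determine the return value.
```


binary_search(arr, 21, 0, 6)
lo=0, hi=6, mid=3, arr[mid]=46
46 > 21, search left half
lo=0, hi=2, mid=1, arr[mid]=21
arr[1] == 21, found at index 1
= 1


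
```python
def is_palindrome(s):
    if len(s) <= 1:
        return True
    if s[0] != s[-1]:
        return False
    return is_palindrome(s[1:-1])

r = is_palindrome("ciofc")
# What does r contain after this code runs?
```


is_palindrome("ciofc")
"ciofc": s[0]='c' == s[-1]='c' -> is_palindrome("iof")
"iof": s[0]='i' != s[-1]='f' -> False
= False


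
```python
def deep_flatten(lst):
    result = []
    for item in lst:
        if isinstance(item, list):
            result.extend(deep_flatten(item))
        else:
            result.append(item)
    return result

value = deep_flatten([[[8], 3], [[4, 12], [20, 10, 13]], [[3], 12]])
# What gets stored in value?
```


deep_flatten([[[8], 3], [[4, 12], [20, 10, 13]], [[3], 12]])
Processing each element:
  [[8], 3] is a list -> deep_flatten recursively -> [8, 3]
  [[4, 12], [20, 10, 13]] is a list -> deep_flatten recursively -> [4, 12, 20, 10, 13]
  [[3], 12] is a list -> deep_flatten recursively -> [3, 12]
= [8, 3, 4, 12, 20, 10, 13, 3, 12]


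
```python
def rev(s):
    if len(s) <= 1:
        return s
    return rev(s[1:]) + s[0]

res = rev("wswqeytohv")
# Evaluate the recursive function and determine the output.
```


rev("wswqeytohv")
= rev("swqeytohv") + "w"
= rev("wqeytohv") + "s" + "w"
= rev("qeytohv") + "w" + "s" + "w"
= rev("eytohv") + "q" + "w" + "s" + "w"
= rev("ytohv") + "e" + "q" + "w" + "s" + "w"
= rev("tohv") + "y" + "e" + "q" + "w" + "s" + "w"
= rev("ohv") + "t" + "y" + "e" + "q" + "w" + "s" + "w"
= rev("hv") + "o" + "t" + "y" + "e" + "q" + "w" + "s" + "w"
= rev("v") + "h" + "o" + "t" + "y" + "e" + "q" + "w" + "s" + "w"
= "v" + "h" + "o" + "t" + "y" + "e" + "q" + "w" + "s" + "w"
= "vhotyeqwsw"


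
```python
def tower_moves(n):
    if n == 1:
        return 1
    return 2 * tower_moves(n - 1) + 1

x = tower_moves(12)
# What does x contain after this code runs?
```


tower_moves(12)
= 2 * tower_moves(11) + 1
= 2 * (2 * tower_moves(10) + 1) + 1
= 2 * (2 * (2 * tower_moves(9) + 1) + 1) + 1
= 2 * (2 * (2 * (2 * tower_moves(8) + 1) + 1) + 1) + 1
= 2 * (2 * (2 * (2 * (2 * tower_moves(7) + 1) + 1) + 1) + 1) + 1
= 2 * (2 * (2 * (2 * (2 * (2 * tower_moves(6) + 1) + 1) + 1) + 1) + 1) + 1
= 2 * (2 * (2 * (2 * (2 * (2 * (2 * tower_moves(5) + 1) + 1) + 1) + 1) + 1) + 1) + 1
= 2 * (2 * (2 * (2 * (2 * (2 * (2 * (2 * tower_moves(4) + 1) + 1) + 1) + 1) + 1) + 1) + 1) + 1
= 2 * (2 * (2 * (2 * (2 * (2 * (2 * (2 * (2 * tower_moves(3) + 1) + 1) + 1) + 1) + 1) + 1) + 1) + 1) + 1
= 2 * (2 * (2 * (2 * (2 * (2 * (2 * (2 * (2 * (2 * tower_moves(2) + 1) + 1) + 1) + 1) + 1) + 1) + 1) + 1) + 1) + 1
= 2 * (2 * (2 * (2 * (2 * (2 * (2 * (2 * (2 * (2 * (2 * tower_moves(1) + 1) + 1) + 1) + 1) + 1) + 1) + 1) + 1) + 1) + 1) + 1
Now compute bottom-up:
tower_moves(1) = 1
tower_moves(2) = 2 * 1 + 1 = 3
tower_moves(3) = 2 * 3 + 1 = 7
tower_moves(4) = 2 * 7 + 1 = 15
tower_moves(5) = 2 * 15 + 1 = 31
tower_moves(6) = 2 * 31 + 1 = 63
tower_moves(7) = 2 * 63 + 1 = 127
tower_moves(8) = 2 * 127 + 1 = 255
tower_moves(9) = 2 * 255 + 1 = 511
tower_moves(10) = 2 * 511 + 1 = 1023
tower_moves(11) = 2 * 1023 + 1 = 2047
tower_moves(12) = 2 * 2047 + 1 = 4095
= 4095


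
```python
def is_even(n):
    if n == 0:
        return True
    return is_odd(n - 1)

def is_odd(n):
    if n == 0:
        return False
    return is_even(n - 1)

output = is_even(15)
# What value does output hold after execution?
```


is_even(15)
= is_odd(14)
= is_even(13)
= is_odd(12)
= is_even(11)
= is_odd(10)
= is_even(9)
= is_odd(8)
= is_even(7)
= is_odd(6)
= is_even(5)
= is_odd(4)
= is_even(3)
= is_odd(2)
= is_even(1)
= is_odd(0)
n == 0: return False
= False


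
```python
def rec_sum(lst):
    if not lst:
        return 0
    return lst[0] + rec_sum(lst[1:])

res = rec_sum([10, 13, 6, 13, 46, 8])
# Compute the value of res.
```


rec_sum([10, 13, 6, 13, 46, 8])
= 10 + rec_sum([13, 6, 13, 46, 8])
= 10 + 13 + rec_sum([6, 13, 46, 8])
= 10 + 13 + 6 + rec_sum([13, 46, 8])
= 10 + 13 + 6 + 13 + rec_sum([46, 8])
= 10 + 13 + 6 + 13 + 46 + rec_sum([8])
= 10 + 13 + 6 + 13 + 46 + 8 + rec_sum([])
= 10 + 13 + 6 + 13 + 46 + 8 + 0
= 96


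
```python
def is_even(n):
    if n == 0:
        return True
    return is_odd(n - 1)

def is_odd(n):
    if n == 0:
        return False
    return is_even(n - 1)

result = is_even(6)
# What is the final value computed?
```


is_even(6)
= is_odd(5)
= is_even(4)
= is_odd(3)
= is_even(2)
= is_odd(1)
= is_even(0)
n == 0: return True
= True


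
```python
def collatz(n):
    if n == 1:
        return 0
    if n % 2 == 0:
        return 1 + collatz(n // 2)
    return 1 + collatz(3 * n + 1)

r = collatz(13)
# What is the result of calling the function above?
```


collatz(13)
13 is odd -> 3*13+1 = 40 -> collatz(40)
40 is even -> collatz(20)
20 is even -> collatz(10)
10 is even -> collatz(5)
5 is odd -> 3*5+1 = 16 -> collatz(16)
16 is even -> collatz(8)
8 is even -> collatz(4)
4 is even -> collatz(2)
2 is even -> collatz(1)
Reached 1 after 9 steps
= 9


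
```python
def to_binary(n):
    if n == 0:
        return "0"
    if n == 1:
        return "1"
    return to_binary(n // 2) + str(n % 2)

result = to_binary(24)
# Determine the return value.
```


to_binary(24)
= to_binary(12) + "0"
= to_binary(6) + "0" + "0"
= to_binary(3) + "0" + "0" + "0"
= to_binary(1) + "1" + "0" + "0" + "0"
= "1" + "1" + "0" + "0" + "0"
= "11000"


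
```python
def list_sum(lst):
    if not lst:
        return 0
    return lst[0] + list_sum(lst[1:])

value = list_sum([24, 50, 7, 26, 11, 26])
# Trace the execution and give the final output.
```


list_sum([24, 50, 7, 26, 11, 26])
= 24 + list_sum([50, 7, 26, 11, 26])
= 24 + 50 + list_sum([7, 26, 11, 26])
= 24 + 50 + 7 + list_sum([26, 11, 26])
= 24 + 50 + 7 + 26 + list_sum([11, 26])
= 24 + 50 + 7 + 26 + 11 + list_sum([26])
= 24 + 50 + 7 + 26 + 11 + 26 + list_sum([])
= 24 + 50 + 7 + 26 + 11 + 26 + 0
= 144


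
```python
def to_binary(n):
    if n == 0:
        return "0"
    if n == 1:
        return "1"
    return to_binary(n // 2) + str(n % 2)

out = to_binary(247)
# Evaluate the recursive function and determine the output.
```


to_binary(247)
= to_binary(123) + "1"
= to_binary(61) + "1" + "1"
= to_binary(30) + "1" + "1" + "1"
= to_binary(15) + "0" + "1" + "1" + "1"
= to_binary(7) + "1" + "0" + "1" + "1" + "1"
= to_binary(3) + "1" + "1" + "0" + "1" + "1" + "1"
= to_binary(1) + "1" + "1" + "1" + "0" + "1" + "1" + "1"
= "1" + "1" + "1" + "1" + "0" + "1" + "1" + "1"
= "11110111"


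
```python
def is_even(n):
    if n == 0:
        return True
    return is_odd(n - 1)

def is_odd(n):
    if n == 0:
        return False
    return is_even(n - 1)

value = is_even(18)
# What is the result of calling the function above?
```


is_even(18)
= is_odd(17)
= is_even(16)
= is_odd(15)
= is_even(14)
= is_odd(13)
= is_even(12)
= is_odd(11)
= is_even(10)
= is_odd(9)
= is_even(8)
= is_odd(7)
= is_even(6)
= is_odd(5)
= is_even(4)
= is_odd(3)
= is_even(2)
= is_odd(1)
= is_even(0)
n == 0: return True
= True


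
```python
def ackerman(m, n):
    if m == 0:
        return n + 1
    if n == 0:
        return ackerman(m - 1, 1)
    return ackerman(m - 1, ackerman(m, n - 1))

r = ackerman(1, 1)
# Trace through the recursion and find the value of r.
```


ackerman(1, 1)
= ackerman(0, ackerman(1, 0))
First compute ackerman(1, 0) = 2
= ackerman(0, 2)
= 3


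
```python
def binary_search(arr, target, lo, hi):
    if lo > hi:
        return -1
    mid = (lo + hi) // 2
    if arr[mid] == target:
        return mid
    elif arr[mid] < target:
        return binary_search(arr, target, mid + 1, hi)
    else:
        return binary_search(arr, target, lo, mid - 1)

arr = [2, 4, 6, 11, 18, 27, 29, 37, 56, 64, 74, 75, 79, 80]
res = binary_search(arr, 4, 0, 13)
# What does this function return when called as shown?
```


binary_search(arr, 4, 0, 13)
lo=0, hi=13, mid=6, arr[mid]=29
29 > 4, search left half
lo=0, hi=5, mid=2, arr[mid]=6
6 > 4, search left half
lo=0, hi=1, mid=0, arr[mid]=2
2 < 4, search right half
lo=1, hi=1, mid=1, arr[mid]=4
arr[1] == 4, found at index 1
= 1


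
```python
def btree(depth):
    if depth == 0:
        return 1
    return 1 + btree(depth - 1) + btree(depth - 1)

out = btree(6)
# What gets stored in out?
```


btree(6)
= 1 + btree(5) + btree(5)
= 1 + 2 * btree(5)
btree(k) = 2^(k+1) - 1
btree(0) = 1
btree(1) = 3
btree(2) = 7
btree(3) = 15
btree(4) = 31
btree(6) = 2^7 - 1 = 127


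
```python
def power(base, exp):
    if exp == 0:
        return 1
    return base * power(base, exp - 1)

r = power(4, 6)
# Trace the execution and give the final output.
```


power(4, 6)
= 4 * power(4, 5)
= 4 * 4 * power(4, 4)
= 4 * 4 * 4 * power(4, 3)
= 4 * 4 * 4 * 4 * power(4, 2)
= 4 * 4 * 4 * 4 * 4 * power(4, 1)
= 4 * 4 * 4 * 4 * 4 * 4 * power(4, 0)
= 4 * 4 * 4 * 4 * 4 * 4 * 1
= 4096


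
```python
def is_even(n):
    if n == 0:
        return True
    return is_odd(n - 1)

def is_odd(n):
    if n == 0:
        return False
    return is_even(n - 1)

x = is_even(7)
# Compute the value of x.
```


is_even(7)
= is_odd(6)
= is_even(5)
= is_odd(4)
= is_even(3)
= is_odd(2)
= is_even(1)
= is_odd(0)
n == 0: return False
= False


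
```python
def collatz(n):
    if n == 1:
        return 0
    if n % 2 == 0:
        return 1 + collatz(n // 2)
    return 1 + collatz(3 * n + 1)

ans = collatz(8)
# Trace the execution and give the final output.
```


collatz(8)
8 is even -> collatz(4)
4 is even -> collatz(2)
2 is even -> collatz(1)
Reached 1 after 3 steps
= 3


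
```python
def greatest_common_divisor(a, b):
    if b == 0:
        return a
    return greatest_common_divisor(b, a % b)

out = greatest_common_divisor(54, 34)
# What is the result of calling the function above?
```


greatest_common_divisor(54, 34)
= greatest_common_divisor(34, 54 % 34) = greatest_common_divisor(34, 20)
= greatest_common_divisor(20, 34 % 20) = greatest_common_divisor(20, 14)
= greatest_common_divisor(14, 20 % 14) = greatest_common_divisor(14, 6)
= greatest_common_divisor(6, 14 % 6) = greatest_common_divisor(6, 2)
= greatest_common_divisor(2, 6 % 2) = greatest_common_divisor(2, 0)
b == 0, return a = 2


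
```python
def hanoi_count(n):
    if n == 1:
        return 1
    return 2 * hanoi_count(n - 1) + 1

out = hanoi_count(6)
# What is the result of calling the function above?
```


hanoi_count(6)
= 2 * hanoi_count(5) + 1
= 2 * (2 * hanoi_count(4) + 1) + 1
= 2 * (2 * (2 * hanoi_count(3) + 1) + 1) + 1
= 2 * (2 * (2 * (2 * hanoi_count(2) + 1) + 1) + 1) + 1
= 2 * (2 * (2 * (2 * (2 * hanoi_count(1) + 1) + 1) + 1) + 1) + 1
Now compute bottom-up:
hanoi_count(1) = 1
hanoi_count(2) = 2 * 1 + 1 = 3
hanoi_count(3) = 2 * 3 + 1 = 7
hanoi_count(4) = 2 * 7 + 1 = 15
hanoi_count(5) = 2 * 15 + 1 = 31
hanoi_count(6) = 2 * 31 + 1 = 63
= 63


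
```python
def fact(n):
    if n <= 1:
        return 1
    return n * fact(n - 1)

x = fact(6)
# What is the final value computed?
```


fact(6)
= 6 * fact(5)
= 6 * 5 * fact(4)
= 6 * 5 * 4 * fact(3)
= 6 * 5 * 4 * 3 * fact(2)
= 6 * 5 * 4 * 3 * 2 * fact(1)
= 6 * 5 * 4 * 3 * 2 * 1
= 720


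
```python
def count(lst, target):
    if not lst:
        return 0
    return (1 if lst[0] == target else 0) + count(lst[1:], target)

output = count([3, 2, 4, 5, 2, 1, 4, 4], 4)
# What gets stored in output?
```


count([3, 2, 4, 5, 2, 1, 4, 4], 4)
lst[0]=3 != 4: 0 + count([2, 4, 5, 2, 1, 4, 4], 4)
lst[0]=2 != 4: 0 + count([4, 5, 2, 1, 4, 4], 4)
lst[0]=4 == 4: 1 + count([5, 2, 1, 4, 4], 4)
lst[0]=5 != 4: 0 + count([2, 1, 4, 4], 4)
lst[0]=2 != 4: 0 + count([1, 4, 4], 4)
lst[0]=1 != 4: 0 + count([4, 4], 4)
lst[0]=4 == 4: 1 + count([4], 4)
lst[0]=4 == 4: 1 + count([], 4)
= 3


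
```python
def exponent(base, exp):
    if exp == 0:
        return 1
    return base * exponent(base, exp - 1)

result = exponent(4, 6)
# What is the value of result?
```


exponent(4, 6)
= 4 * exponent(4, 5)
= 4 * 4 * exponent(4, 4)
= 4 * 4 * 4 * exponent(4, 3)
= 4 * 4 * 4 * 4 * exponent(4, 2)
= 4 * 4 * 4 * 4 * 4 * exponent(4, 1)
= 4 * 4 * 4 * 4 * 4 * 4 * exponent(4, 0)
= 4 * 4 * 4 * 4 * 4 * 4 * 1
= 4096


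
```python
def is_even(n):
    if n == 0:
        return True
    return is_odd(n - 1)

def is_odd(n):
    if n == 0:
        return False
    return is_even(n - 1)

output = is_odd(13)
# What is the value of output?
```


is_odd(13)
= is_even(12)
= is_odd(11)
= is_even(10)
= is_odd(9)
= is_even(8)
= is_odd(7)
= is_even(6)
= is_odd(5)
= is_even(4)
= is_odd(3)
= is_even(2)
= is_odd(1)
= is_even(0)
n == 0: return True
= True


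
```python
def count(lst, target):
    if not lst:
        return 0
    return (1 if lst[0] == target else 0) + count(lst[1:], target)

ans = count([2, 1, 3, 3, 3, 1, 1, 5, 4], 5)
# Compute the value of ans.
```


count([2, 1, 3, 3, 3, 1, 1, 5, 4], 5)
lst[0]=2 != 5: 0 + count([1, 3, 3, 3, 1, 1, 5, 4], 5)
lst[0]=1 != 5: 0 + count([3, 3, 3, 1, 1, 5, 4], 5)
lst[0]=3 != 5: 0 + count([3, 3, 1, 1, 5, 4], 5)
lst[0]=3 != 5: 0 + count([3, 1, 1, 5, 4], 5)
lst[0]=3 != 5: 0 + count([1, 1, 5, 4], 5)
lst[0]=1 != 5: 0 + count([1, 5, 4], 5)
lst[0]=1 != 5: 0 + count([5, 4], 5)
lst[0]=5 == 5: 1 + count([4], 5)
lst[0]=4 != 5: 0 + count([], 5)
= 1


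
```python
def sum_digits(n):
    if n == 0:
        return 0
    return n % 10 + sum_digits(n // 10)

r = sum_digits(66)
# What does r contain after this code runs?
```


sum_digits(66)
= 6 + sum_digits(6)
= 6 + 6 + sum_digits(0)
= 6 + 6 + 0
= 12


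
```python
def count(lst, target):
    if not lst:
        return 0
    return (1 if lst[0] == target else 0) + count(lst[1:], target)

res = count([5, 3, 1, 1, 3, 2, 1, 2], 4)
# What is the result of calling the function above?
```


count([5, 3, 1, 1, 3, 2, 1, 2], 4)
lst[0]=5 != 4: 0 + count([3, 1, 1, 3, 2, 1, 2], 4)
lst[0]=3 != 4: 0 + count([1, 1, 3, 2, 1, 2], 4)
lst[0]=1 != 4: 0 + count([1, 3, 2, 1, 2], 4)
lst[0]=1 != 4: 0 + count([3, 2, 1, 2], 4)
lst[0]=3 != 4: 0 + count([2, 1, 2], 4)
lst[0]=2 != 4: 0 + count([1, 2], 4)
lst[0]=1 != 4: 0 + count([2], 4)
lst[0]=2 != 4: 0 + count([], 4)
= 0


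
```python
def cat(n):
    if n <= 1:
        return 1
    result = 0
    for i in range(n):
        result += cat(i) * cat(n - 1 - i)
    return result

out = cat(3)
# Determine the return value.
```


cat(3)
= sum of cat(i) * cat(3-1-i) for i in 0..2
First compute sub-values bottom-up:
  cat(0) = 1, cat(1) = 1
  cat(2) = 1*1 + 1*1 = 2
Now cat(3):
  cat(0)*cat(2) = 1*2 = 2
  cat(1)*cat(1) = 1*1 = 1
  cat(2)*cat(0) = 2*1 = 2
= 2 + 1 + 2
= 5


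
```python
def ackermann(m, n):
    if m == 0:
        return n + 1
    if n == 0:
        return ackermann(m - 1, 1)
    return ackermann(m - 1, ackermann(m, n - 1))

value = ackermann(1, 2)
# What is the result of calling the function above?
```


ackermann(1, 2)
= ackermann(0, ackermann(1, 1))
First compute ackermann(1, 1) = 3
= ackermann(0, 3)
= 4


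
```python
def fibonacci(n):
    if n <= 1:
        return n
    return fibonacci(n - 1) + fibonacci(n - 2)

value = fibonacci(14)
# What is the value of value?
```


fibonacci(14)
= fibonacci(13) + fibonacci(12)
= (fibonacci(12) + fibonacci(11)) + fibonacci(12)
Computing bottom-up: fibonacci(0)=0, fibonacci(1)=1, fibonacci(2)=1, fibonacci(3)=2, fibonacci(4)=3, fibonacci(5)=5, fibonacci(6)=8, fibonacci(7)=13, fibonacci(8)=21, fibonacci(9)=34, fibonacci(10)=55, fibonacci(11)=89, fibonacci(12)=144, fibonacci(13)=233, fibonacci(14)=377
= 377


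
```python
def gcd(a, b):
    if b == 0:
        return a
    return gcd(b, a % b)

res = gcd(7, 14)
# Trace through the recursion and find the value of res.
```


gcd(7, 14)
= gcd(14, 7 % 14) = gcd(14, 7)
= gcd(7, 14 % 7) = gcd(7, 0)
b == 0, return a = 7


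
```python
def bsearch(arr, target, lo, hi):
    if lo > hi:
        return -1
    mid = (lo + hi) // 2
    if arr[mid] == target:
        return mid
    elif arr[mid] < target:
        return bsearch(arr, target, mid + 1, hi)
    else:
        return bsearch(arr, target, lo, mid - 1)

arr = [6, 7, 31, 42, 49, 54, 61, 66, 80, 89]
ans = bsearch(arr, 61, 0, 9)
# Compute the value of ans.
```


bsearch(arr, 61, 0, 9)
lo=0, hi=9, mid=4, arr[mid]=49
49 < 61, search right half
lo=5, hi=9, mid=7, arr[mid]=66
66 > 61, search left half
lo=5, hi=6, mid=5, arr[mid]=54
54 < 61, search right half
lo=6, hi=6, mid=6, arr[mid]=61
arr[6] == 61, found at index 6
= 6


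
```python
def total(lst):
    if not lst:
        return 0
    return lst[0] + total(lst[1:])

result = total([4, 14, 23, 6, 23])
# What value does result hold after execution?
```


total([4, 14, 23, 6, 23])
= 4 + total([14, 23, 6, 23])
= 4 + 14 + total([23, 6, 23])
= 4 + 14 + 23 + total([6, 23])
= 4 + 14 + 23 + 6 + total([23])
= 4 + 14 + 23 + 6 + 23 + total([])
= 4 + 14 + 23 + 6 + 23 + 0
= 70


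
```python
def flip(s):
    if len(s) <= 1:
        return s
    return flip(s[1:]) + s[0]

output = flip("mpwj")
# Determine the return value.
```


flip("mpwj")
= flip("pwj") + "m"
= flip("wj") + "p" + "m"
= flip("j") + "w" + "p" + "m"
= "j" + "w" + "p" + "m"
= "jwpm"


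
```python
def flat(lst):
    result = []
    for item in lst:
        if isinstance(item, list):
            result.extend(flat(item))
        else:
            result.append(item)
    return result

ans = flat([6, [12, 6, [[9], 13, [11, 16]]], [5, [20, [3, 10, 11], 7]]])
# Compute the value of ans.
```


flat([6, [12, 6, [[9], 13, [11, 16]]], [5, [20, [3, 10, 11], 7]]])
Processing each element:
  6 is not a list -> append 6
  [12, 6, [[9], 13, [11, 16]]] is a list -> flat recursively -> [12, 6, 9, 13, 11, 16]
  [5, [20, [3, 10, 11], 7]] is a list -> flat recursively -> [5, 20, 3, 10, 11, 7]
= [6, 12, 6, 9, 13, 11, 16, 5, 20, 3, 10, 11, 7]


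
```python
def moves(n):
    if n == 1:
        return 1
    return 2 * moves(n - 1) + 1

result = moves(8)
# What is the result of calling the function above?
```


moves(8)
= 2 * moves(7) + 1
= 2 * (2 * moves(6) + 1) + 1
= 2 * (2 * (2 * moves(5) + 1) + 1) + 1
= 2 * (2 * (2 * (2 * moves(4) + 1) + 1) + 1) + 1
= 2 * (2 * (2 * (2 * (2 * moves(3) + 1) + 1) + 1) + 1) + 1
= 2 * (2 * (2 * (2 * (2 * (2 * moves(2) + 1) + 1) + 1) + 1) + 1) + 1
= 2 * (2 * (2 * (2 * (2 * (2 * (2 * moves(1) + 1) + 1) + 1) + 1) + 1) + 1) + 1
Now compute bottom-up:
moves(1) = 1
moves(2) = 2 * 1 + 1 = 3
moves(3) = 2 * 3 + 1 = 7
moves(4) = 2 * 7 + 1 = 15
moves(5) = 2 * 15 + 1 = 31
moves(6) = 2 * 31 + 1 = 63
moves(7) = 2 * 63 + 1 = 127
moves(8) = 2 * 127 + 1 = 255
= 255


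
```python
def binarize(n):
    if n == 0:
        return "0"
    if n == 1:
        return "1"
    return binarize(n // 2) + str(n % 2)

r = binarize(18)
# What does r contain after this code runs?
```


binarize(18)
= binarize(9) + "0"
= binarize(4) + "1" + "0"
= binarize(2) + "0" + "1" + "0"
= binarize(1) + "0" + "0" + "1" + "0"
= "1" + "0" + "0" + "1" + "0"
= "10010"


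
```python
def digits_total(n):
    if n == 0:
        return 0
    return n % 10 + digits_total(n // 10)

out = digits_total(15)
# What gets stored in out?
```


digits_total(15)
= 5 + digits_total(1)
= 5 + 1 + digits_total(0)
= 5 + 1 + 0
= 6


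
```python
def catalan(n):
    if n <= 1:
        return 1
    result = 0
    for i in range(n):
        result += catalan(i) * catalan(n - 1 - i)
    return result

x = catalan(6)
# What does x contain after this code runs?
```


catalan(6)
= sum of catalan(i) * catalan(6-1-i) for i in 0..5
First compute sub-values bottom-up:
  catalan(0) = 1, catalan(1) = 1
  catalan(2) = 1*1 + 1*1 = 2
  catalan(3) = 1*2 + 1*1 + 2*1 = 5
  catalan(4) = 1*5 + 1*2 + 2*1 + 5*1 = 14
  catalan(5) = 1*14 + 1*5 + 2*2 + 5*1 + 14*1 = 42
Now catalan(6):
  catalan(0)*catalan(5) = 1*42 = 42
  catalan(1)*catalan(4) = 1*14 = 14
  catalan(2)*catalan(3) = 2*5 = 10
  catalan(3)*catalan(2) = 5*2 = 10
  catalan(4)*catalan(1) = 14*1 = 14
  catalan(5)*catalan(0) = 42*1 = 42
= 42 + 14 + 10 + 10 + 14 + 42
= 132


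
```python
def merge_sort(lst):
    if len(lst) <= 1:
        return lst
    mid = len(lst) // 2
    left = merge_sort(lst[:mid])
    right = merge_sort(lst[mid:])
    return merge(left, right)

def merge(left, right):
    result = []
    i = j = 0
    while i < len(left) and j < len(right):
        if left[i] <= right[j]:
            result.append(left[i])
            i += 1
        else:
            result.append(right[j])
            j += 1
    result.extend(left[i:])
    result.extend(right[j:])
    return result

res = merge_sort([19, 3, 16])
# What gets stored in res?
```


merge_sort([19, 3, 16])
Split into [19] and [3, 16]
Left sorted: [19]
Right sorted: [3, 16]
Merge [19] and [3, 16]
= [3, 16, 19]
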